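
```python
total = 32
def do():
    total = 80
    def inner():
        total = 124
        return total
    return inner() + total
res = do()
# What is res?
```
204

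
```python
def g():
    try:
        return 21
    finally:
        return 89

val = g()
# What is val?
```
89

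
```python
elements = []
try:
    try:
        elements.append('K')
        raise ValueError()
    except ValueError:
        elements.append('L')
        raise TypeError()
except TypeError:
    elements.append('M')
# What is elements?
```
['K', 'L', 'M']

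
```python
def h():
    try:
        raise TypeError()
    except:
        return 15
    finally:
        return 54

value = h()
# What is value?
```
54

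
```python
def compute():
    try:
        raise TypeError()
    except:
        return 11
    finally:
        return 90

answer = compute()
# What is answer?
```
90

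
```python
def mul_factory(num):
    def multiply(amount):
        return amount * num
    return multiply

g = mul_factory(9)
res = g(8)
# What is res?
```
72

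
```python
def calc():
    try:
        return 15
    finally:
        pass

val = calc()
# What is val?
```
15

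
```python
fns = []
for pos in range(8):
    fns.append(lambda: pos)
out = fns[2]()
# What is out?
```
7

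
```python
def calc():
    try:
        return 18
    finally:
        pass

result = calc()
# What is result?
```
18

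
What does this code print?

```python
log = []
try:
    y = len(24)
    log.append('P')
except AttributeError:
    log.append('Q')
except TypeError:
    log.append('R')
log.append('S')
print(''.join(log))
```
RS

TypeError is caught by its specific handler, not AttributeError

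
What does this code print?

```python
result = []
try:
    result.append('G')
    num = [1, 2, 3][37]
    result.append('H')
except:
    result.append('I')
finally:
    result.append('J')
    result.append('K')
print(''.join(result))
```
GIJK

Code before exception runs, then except, then all of finally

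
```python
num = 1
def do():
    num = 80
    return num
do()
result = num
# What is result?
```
1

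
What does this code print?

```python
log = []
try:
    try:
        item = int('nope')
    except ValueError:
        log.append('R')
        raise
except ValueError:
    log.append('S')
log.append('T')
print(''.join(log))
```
RST

raise without argument re-raises current exception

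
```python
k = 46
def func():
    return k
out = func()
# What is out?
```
46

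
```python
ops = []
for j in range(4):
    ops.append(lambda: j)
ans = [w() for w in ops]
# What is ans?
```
[3, 3, 3, 3]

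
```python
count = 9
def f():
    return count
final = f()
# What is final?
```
9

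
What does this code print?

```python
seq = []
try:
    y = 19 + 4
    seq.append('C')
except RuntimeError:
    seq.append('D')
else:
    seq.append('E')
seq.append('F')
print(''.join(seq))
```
CEF

else block runs when no exception occurs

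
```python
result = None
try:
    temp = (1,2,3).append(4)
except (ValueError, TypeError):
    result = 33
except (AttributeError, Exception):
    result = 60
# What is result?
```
60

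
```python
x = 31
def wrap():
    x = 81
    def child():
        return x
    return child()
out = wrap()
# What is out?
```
81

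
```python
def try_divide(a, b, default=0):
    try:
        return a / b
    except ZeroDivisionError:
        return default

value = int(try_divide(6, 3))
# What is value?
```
2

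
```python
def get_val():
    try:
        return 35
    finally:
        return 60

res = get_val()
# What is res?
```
60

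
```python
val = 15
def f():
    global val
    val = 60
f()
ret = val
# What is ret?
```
60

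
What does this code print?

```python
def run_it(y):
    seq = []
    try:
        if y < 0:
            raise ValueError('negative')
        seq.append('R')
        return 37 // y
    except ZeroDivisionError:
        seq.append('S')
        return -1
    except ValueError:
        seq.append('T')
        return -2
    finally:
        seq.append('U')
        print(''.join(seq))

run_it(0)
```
RSU

y=0 causes ZeroDivisionError, caught, finally prints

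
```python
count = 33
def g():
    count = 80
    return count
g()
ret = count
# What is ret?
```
33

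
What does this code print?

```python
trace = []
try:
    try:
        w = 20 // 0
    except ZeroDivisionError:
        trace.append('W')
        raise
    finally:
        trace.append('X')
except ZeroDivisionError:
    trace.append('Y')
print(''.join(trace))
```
WXY

finally runs before re-raised exception propagates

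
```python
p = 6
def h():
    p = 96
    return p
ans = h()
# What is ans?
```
96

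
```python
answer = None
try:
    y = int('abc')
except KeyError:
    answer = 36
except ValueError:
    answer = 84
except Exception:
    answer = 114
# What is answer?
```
84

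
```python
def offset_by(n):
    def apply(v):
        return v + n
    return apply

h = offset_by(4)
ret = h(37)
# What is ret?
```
41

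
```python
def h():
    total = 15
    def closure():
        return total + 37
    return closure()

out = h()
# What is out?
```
52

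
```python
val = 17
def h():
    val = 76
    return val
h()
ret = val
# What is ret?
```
17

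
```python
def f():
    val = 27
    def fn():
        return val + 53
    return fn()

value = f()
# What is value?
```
80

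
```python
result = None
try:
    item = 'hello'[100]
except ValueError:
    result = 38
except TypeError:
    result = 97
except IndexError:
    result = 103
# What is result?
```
103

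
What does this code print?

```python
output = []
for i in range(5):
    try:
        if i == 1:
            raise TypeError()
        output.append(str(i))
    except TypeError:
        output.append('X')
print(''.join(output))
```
0X234

Exception on i=1 caught, loop continues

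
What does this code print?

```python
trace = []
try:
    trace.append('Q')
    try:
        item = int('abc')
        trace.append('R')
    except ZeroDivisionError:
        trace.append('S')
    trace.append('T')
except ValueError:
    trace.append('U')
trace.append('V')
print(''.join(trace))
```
QUV

Inner handler doesn't match, propagates to outer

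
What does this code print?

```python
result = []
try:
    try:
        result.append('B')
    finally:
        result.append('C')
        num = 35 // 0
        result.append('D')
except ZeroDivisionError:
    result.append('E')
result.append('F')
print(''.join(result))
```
BCEF

Exception in inner finally caught by outer except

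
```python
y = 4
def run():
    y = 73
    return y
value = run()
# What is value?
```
73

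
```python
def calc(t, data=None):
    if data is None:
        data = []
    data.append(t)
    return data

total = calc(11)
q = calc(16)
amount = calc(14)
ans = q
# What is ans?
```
[16]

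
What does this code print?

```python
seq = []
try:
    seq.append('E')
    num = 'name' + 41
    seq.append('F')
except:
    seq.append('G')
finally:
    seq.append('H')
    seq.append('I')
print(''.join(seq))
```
EGHI

Code before exception runs, then except, then all of finally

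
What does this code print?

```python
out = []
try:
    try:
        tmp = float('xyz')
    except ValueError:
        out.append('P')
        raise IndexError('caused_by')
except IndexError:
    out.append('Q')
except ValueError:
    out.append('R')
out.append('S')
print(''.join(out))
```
PQS

IndexError raised and caught, original ValueError not re-raised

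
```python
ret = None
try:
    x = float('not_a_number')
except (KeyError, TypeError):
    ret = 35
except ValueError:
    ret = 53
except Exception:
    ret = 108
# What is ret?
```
53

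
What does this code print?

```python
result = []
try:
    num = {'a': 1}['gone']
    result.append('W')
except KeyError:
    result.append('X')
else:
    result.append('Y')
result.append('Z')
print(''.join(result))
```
XZ

else block skipped when exception is caught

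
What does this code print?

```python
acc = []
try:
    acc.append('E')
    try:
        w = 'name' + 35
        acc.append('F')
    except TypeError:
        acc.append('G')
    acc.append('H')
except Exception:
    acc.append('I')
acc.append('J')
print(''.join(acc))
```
EGHJ

Inner exception caught by inner handler, outer continues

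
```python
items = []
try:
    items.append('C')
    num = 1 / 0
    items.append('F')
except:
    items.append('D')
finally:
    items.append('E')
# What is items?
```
['C', 'D', 'E']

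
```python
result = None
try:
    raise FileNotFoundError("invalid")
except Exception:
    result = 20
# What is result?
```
20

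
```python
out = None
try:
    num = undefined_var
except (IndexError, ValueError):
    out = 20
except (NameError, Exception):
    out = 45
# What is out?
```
45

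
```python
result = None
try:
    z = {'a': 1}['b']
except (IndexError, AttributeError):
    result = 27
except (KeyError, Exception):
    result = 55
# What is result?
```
55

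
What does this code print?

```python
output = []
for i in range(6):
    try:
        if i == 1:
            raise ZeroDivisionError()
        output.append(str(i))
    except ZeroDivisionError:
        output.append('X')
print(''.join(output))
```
0X2345

Exception on i=1 caught, loop continues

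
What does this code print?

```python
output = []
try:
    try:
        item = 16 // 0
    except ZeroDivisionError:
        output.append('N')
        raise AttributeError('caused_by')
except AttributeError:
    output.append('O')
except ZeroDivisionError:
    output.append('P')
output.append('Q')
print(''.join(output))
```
NOQ

AttributeError raised and caught, original ZeroDivisionError not re-raised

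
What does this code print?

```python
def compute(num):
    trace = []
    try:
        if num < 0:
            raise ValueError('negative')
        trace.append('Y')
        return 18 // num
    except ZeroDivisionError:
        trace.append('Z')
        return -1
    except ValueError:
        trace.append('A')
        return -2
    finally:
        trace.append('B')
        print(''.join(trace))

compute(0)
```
YZB

num=0 causes ZeroDivisionError, caught, finally prints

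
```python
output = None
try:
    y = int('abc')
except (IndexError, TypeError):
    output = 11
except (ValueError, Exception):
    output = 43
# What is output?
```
43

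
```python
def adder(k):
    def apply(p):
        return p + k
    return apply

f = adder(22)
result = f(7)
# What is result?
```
29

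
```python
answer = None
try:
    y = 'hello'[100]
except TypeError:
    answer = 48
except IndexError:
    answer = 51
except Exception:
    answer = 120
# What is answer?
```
51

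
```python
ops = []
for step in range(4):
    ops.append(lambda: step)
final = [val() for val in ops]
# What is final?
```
[3, 3, 3, 3]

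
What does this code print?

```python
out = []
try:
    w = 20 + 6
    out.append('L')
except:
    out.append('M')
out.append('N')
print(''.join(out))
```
LN

No exception, try block completes normally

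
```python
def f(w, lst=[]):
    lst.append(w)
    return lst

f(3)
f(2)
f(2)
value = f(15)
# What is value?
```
[3, 2, 2, 15]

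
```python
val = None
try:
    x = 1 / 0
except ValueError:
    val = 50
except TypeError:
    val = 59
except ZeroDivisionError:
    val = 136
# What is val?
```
136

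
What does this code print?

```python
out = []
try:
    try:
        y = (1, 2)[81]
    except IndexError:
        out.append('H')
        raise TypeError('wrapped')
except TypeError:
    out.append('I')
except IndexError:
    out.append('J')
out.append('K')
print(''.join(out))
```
HIK

TypeError raised and caught, original IndexError not re-raised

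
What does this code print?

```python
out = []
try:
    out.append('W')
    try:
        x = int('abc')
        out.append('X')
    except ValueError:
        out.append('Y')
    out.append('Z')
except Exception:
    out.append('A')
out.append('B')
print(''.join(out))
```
WYZB

Inner exception caught by inner handler, outer continues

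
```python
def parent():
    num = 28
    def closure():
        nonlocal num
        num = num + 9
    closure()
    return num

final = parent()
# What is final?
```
37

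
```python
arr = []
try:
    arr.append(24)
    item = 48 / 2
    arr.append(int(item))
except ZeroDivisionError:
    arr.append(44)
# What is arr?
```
[24, 24]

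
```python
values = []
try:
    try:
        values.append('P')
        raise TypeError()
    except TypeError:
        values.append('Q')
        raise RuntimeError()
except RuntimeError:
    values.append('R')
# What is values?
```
['P', 'Q', 'R']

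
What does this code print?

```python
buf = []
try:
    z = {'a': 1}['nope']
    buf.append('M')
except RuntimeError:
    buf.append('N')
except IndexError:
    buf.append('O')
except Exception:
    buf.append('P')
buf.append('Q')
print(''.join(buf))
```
PQ

KeyError not specifically caught, falls to Exception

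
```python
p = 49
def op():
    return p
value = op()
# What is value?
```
49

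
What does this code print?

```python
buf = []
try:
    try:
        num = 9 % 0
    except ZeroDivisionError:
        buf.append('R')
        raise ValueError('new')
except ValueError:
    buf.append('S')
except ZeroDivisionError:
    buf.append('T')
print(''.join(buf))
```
RS

New ValueError raised, caught by outer ValueError handler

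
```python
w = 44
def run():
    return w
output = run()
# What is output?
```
44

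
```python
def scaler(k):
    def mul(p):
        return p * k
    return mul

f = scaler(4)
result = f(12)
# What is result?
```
48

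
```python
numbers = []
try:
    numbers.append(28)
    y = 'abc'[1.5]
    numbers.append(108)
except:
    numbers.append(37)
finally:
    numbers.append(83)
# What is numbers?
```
[28, 37, 83]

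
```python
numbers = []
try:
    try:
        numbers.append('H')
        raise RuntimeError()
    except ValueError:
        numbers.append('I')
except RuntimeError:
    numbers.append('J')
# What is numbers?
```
['H', 'J']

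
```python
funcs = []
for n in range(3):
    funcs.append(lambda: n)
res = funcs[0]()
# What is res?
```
2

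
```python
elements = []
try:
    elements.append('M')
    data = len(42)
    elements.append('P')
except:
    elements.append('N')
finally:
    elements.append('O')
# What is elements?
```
['M', 'N', 'O']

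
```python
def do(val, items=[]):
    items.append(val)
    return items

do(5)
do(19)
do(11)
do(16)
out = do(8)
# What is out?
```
[5, 19, 11, 16, 8]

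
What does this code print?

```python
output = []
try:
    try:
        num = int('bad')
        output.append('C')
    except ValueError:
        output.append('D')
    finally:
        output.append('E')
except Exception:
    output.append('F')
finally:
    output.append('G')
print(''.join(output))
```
DEG

Both finally blocks run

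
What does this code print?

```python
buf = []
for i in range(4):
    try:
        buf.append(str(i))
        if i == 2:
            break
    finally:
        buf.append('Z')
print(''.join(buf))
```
0Z1Z2Z

finally runs even when breaking out of loop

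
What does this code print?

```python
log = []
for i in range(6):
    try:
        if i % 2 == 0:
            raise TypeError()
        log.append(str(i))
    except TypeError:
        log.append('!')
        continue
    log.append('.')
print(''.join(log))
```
!1.!3.!5.

continue in except skips rest of loop body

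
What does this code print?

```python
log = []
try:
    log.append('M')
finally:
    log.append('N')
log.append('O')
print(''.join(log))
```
MNO

try/finally without except, no exception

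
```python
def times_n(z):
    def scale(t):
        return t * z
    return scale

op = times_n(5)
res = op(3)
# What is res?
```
15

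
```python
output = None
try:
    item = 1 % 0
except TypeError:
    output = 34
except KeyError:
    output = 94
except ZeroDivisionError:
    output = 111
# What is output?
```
111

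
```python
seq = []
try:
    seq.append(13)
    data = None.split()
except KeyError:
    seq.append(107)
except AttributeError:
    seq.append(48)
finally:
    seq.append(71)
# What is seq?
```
[13, 48, 71]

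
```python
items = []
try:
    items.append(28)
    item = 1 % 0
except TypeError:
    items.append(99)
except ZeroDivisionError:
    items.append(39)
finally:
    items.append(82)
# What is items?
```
[28, 39, 82]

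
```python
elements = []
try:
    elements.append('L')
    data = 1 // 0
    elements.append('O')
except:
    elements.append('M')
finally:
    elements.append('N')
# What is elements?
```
['L', 'M', 'N']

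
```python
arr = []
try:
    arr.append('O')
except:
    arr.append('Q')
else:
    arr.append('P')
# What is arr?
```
['O', 'P']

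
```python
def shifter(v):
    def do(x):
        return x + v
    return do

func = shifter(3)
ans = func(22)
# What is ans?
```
25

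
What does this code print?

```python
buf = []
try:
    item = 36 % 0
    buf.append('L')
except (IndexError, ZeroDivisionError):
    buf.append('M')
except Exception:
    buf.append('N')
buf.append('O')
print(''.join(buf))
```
MO

ZeroDivisionError matches tuple containing it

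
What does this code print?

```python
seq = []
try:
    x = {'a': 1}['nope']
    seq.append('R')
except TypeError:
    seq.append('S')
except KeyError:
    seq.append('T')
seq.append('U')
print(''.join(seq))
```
TU

KeyError is caught by its specific handler, not TypeError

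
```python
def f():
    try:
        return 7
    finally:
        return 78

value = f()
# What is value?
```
78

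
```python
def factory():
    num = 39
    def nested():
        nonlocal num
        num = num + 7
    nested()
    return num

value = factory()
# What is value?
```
46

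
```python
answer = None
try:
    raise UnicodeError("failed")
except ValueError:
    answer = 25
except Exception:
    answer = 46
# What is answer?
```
25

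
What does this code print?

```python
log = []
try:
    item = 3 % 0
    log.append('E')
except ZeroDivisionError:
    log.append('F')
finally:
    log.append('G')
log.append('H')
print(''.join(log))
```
FGH

finally always runs, even after exception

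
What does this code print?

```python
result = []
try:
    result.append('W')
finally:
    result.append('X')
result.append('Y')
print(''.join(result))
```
WXY

try/finally without except, no exception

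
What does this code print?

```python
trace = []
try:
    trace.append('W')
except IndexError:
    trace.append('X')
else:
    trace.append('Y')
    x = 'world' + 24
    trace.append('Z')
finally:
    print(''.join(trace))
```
WY

Try succeeds, else appends 'Y', TypeError in else is uncaught, finally prints before exception propagates ('Z' never appended)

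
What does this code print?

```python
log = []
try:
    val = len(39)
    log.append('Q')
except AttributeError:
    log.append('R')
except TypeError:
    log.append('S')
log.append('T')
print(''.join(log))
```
ST

TypeError is caught by its specific handler, not AttributeError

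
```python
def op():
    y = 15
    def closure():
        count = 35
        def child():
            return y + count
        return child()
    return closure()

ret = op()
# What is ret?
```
50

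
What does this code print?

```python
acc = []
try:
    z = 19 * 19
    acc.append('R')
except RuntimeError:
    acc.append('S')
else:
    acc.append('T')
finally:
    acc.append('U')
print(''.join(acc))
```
RTU

else runs before finally when no exception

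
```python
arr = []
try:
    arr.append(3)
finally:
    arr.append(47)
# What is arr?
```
[3, 47]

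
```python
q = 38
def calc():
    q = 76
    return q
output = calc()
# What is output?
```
76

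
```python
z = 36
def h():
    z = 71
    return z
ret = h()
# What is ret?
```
71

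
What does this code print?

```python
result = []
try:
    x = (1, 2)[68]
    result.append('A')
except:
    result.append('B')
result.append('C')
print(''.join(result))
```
BC

Exception raised in try, caught by bare except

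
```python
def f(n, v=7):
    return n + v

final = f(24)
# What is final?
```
31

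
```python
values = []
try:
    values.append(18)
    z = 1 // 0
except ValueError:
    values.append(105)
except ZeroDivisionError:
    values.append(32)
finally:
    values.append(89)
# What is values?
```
[18, 32, 89]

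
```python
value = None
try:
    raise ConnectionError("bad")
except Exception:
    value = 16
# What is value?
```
16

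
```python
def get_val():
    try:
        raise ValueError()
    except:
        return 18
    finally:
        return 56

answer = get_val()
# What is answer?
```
56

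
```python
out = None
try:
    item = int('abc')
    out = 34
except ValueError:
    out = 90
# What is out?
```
90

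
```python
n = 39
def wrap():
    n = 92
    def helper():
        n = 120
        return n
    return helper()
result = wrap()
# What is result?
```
120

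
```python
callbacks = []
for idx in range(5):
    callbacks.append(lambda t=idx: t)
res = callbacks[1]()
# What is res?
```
1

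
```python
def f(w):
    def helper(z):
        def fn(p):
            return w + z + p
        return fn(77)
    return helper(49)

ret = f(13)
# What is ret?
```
139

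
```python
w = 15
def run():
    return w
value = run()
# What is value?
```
15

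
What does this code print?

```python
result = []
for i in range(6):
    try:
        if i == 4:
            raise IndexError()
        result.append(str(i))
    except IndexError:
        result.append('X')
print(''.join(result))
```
0123X5

Exception on i=4 caught, loop continues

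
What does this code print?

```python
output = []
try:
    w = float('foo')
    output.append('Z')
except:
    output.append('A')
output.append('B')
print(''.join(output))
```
AB

Exception raised in try, caught by bare except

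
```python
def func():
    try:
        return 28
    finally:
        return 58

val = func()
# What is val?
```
58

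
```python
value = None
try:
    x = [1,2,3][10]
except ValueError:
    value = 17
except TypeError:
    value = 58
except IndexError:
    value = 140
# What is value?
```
140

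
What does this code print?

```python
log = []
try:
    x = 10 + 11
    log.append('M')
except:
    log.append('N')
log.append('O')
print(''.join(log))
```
MO

No exception, try block completes normally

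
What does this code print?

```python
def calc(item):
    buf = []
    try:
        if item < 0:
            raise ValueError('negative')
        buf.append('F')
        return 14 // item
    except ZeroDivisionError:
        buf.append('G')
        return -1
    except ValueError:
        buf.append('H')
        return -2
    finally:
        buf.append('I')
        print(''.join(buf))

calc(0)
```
FGI

item=0 causes ZeroDivisionError, caught, finally prints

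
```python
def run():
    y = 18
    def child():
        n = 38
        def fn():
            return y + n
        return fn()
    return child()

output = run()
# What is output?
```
56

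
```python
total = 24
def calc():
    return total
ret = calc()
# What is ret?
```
24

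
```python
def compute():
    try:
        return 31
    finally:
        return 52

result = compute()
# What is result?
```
52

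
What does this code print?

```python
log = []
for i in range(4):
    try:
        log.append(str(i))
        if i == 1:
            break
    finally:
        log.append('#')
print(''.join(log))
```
0#1#

finally runs even when breaking out of loop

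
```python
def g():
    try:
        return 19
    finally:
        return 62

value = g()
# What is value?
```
62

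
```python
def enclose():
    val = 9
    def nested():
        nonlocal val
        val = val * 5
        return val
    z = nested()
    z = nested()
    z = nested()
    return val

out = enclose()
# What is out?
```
1125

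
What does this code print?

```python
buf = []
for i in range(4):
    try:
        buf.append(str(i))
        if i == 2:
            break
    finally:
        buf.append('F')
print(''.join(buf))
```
0F1F2F

finally runs even when breaking out of loop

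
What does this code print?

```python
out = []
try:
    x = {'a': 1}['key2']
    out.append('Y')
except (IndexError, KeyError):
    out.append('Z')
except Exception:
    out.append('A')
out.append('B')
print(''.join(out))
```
ZB

KeyError matches tuple containing it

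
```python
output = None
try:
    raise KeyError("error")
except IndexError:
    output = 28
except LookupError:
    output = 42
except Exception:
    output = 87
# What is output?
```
42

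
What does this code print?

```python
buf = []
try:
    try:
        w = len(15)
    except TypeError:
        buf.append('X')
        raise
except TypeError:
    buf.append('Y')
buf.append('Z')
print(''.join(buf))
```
XYZ

raise without argument re-raises current exception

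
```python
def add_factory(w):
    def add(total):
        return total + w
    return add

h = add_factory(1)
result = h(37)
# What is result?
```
38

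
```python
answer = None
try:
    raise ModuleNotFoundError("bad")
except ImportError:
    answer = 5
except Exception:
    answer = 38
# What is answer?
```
5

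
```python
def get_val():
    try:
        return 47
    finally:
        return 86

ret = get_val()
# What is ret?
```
86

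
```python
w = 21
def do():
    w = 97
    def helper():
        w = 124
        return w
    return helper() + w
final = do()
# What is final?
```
221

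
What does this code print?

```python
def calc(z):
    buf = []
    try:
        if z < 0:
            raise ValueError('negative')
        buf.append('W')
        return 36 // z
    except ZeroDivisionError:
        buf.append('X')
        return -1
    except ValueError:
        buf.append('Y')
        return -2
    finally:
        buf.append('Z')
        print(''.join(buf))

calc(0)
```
WXZ

z=0 causes ZeroDivisionError, caught, finally prints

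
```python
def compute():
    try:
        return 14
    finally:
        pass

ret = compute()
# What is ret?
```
14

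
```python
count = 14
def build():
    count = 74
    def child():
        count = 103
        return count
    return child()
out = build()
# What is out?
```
103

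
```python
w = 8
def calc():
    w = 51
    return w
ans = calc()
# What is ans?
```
51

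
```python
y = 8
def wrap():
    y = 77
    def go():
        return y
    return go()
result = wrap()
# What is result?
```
77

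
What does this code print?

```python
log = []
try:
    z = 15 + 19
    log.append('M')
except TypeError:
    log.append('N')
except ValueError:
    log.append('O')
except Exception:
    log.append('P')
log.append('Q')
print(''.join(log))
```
MQ

No exception, try block completes normally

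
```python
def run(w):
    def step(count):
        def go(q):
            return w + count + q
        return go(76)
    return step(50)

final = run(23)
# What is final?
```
149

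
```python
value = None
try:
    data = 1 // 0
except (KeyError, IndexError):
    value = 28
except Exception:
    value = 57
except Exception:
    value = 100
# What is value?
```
57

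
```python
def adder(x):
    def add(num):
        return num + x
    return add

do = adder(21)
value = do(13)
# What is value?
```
34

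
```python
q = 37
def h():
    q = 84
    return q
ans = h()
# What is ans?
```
84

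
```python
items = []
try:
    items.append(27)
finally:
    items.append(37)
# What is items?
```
[27, 37]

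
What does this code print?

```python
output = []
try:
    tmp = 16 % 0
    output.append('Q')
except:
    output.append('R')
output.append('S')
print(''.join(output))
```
RS

Exception raised in try, caught by bare except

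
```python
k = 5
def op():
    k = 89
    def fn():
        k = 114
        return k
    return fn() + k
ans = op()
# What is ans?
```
203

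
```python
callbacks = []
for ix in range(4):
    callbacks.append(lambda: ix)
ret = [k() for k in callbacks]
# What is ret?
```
[3, 3, 3, 3]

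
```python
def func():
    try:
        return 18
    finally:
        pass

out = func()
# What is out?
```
18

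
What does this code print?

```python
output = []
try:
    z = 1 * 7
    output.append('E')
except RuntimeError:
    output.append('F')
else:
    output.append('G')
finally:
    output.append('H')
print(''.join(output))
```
EGH

else runs before finally when no exception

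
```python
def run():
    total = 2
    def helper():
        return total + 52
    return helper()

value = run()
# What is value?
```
54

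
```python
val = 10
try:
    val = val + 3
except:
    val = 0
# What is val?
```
13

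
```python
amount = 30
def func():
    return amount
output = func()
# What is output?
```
30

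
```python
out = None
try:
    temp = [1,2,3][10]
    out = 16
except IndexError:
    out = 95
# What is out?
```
95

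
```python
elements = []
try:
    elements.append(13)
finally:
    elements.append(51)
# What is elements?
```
[13, 51]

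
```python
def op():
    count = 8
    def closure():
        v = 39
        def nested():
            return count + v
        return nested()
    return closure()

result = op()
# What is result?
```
47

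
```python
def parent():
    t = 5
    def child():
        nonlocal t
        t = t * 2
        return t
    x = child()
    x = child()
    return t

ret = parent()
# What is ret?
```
20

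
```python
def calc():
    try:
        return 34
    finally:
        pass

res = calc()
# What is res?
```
34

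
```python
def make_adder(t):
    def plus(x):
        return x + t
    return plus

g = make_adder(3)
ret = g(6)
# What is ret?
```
9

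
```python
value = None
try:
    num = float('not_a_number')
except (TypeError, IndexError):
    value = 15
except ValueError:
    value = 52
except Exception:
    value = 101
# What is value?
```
52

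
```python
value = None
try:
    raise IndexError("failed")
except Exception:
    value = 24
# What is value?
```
24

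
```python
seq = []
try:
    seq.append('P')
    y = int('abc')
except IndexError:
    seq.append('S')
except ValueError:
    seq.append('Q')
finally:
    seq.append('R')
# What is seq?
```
['P', 'Q', 'R']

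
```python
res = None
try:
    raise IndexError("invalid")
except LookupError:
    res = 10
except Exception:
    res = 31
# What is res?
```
10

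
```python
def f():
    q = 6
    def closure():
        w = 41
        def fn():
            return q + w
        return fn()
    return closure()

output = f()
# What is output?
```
47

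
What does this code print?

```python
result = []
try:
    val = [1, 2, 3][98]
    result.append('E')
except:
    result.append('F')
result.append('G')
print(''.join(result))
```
FG

Exception raised in try, caught by bare except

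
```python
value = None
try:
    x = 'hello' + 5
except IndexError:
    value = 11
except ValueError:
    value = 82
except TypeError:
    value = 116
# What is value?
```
116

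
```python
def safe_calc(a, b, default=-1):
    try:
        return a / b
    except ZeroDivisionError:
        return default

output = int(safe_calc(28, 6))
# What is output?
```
4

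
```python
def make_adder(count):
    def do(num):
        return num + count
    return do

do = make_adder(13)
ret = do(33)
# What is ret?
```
46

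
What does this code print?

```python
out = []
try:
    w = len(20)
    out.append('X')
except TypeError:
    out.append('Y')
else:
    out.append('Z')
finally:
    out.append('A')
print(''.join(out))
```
YA

Exception: except runs, else skipped, finally runs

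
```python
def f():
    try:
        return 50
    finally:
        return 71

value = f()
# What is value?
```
71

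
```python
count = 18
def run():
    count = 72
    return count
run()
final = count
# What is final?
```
18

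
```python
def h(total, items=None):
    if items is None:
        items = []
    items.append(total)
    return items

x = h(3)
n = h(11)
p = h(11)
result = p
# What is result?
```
[11]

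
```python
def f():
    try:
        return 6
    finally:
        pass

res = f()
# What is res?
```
6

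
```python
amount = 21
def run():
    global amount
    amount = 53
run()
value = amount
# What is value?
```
53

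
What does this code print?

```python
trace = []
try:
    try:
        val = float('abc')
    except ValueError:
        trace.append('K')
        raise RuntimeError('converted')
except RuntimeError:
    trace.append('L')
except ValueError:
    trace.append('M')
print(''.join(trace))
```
KL

New RuntimeError raised, caught by outer RuntimeError handler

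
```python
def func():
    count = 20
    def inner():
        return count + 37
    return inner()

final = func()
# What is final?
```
57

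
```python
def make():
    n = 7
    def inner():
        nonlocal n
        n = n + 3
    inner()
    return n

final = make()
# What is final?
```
10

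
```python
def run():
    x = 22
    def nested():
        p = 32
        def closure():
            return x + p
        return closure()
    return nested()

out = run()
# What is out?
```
54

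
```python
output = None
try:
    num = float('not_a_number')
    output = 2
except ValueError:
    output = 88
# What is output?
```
88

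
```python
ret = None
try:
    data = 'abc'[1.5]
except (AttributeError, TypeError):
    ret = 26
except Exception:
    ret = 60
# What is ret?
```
26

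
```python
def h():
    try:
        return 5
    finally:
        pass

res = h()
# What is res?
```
5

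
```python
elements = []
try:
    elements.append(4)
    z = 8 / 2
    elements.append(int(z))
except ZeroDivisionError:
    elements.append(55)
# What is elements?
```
[4, 4]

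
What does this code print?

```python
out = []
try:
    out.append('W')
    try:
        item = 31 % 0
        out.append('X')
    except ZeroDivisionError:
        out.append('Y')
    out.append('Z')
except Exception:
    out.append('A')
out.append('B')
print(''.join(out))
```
WYZB

Inner exception caught by inner handler, outer continues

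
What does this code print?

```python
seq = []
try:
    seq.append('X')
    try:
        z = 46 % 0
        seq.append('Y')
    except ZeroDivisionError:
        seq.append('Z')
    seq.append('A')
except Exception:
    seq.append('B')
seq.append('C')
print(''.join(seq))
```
XZAC

Inner exception caught by inner handler, outer continues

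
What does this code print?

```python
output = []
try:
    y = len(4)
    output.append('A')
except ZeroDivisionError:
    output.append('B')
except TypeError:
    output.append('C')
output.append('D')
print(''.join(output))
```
CD

TypeError is caught by its specific handler, not ZeroDivisionError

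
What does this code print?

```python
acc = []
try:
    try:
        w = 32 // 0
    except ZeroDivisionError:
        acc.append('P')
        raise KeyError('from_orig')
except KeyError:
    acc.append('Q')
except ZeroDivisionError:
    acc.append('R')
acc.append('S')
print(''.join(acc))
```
PQS

KeyError raised and caught, original ZeroDivisionError not re-raised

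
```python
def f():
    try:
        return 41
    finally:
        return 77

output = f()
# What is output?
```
77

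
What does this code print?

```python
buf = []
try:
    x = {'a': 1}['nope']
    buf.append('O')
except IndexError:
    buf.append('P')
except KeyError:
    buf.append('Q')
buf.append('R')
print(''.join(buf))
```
QR

KeyError is caught by its specific handler, not IndexError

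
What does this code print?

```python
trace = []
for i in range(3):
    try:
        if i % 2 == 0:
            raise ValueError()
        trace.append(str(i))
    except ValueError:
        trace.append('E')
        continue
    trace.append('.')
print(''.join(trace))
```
E1.E

continue in except skips rest of loop body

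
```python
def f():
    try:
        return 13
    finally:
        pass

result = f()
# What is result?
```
13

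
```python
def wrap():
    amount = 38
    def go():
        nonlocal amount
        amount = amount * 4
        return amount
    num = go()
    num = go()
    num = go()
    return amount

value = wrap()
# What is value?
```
2432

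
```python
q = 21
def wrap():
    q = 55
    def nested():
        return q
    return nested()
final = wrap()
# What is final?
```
55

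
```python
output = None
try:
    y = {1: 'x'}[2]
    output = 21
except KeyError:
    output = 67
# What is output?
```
67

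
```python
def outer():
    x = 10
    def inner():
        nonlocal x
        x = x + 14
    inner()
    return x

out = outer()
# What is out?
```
24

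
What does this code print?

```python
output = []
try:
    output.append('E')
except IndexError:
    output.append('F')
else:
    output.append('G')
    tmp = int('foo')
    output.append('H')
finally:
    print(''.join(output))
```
EG

Try succeeds, else appends 'G', ValueError in else is uncaught, finally prints before exception propagates ('H' never appended)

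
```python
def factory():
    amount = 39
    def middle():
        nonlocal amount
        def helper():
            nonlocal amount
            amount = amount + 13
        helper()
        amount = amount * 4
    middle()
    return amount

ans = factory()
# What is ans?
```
208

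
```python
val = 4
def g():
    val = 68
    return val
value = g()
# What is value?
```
68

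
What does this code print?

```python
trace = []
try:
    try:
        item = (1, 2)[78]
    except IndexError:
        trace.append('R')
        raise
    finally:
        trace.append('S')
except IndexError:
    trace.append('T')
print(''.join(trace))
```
RST

finally runs before re-raised exception propagates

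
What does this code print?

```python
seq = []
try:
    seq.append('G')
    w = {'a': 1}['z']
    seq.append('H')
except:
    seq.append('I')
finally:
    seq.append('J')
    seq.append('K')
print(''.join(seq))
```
GIJK

Code before exception runs, then except, then all of finally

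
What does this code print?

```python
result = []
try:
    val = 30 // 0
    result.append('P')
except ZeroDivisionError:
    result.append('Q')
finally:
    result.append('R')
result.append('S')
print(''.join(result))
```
QRS

finally always runs, even after exception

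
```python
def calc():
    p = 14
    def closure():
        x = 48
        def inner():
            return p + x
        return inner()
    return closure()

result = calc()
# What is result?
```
62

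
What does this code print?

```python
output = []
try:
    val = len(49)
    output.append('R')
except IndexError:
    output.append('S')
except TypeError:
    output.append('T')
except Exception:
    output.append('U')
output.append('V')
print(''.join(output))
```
TV

TypeError matches before generic Exception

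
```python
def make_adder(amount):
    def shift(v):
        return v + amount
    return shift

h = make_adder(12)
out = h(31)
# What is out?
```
43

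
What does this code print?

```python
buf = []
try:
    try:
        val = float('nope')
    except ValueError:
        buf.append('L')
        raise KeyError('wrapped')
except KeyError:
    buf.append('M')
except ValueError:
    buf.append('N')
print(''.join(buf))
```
LM

New KeyError raised, caught by outer KeyError handler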